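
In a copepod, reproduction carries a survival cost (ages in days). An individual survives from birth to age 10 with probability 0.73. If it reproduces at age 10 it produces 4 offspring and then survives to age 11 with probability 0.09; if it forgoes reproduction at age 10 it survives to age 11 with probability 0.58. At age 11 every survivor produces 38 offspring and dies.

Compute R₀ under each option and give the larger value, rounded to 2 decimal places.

16.09

breed at age 10: R₀ = 0.73 × (4 + 0.09 × 38) = 0.73 × 7.4200 = 5.4166
delay to age 11: R₀ = 0.73 × (0.58 × 38) = 0.73 × 22.0400 = 16.0892
Higher: delay to age 11 (16.0892).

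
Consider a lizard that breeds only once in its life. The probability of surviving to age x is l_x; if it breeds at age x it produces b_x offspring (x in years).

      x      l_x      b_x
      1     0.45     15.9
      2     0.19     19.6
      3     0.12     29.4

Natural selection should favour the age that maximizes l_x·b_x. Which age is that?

Expected offspring if breeding at age x = l_x × b_x:
  age 1: 0.45 × 15.9 = 7.155
  age 2: 0.19 × 19.6 = 3.724
  age 3: 0.12 × 29.4 = 3.528
Maximum at age 1 (7.155).

1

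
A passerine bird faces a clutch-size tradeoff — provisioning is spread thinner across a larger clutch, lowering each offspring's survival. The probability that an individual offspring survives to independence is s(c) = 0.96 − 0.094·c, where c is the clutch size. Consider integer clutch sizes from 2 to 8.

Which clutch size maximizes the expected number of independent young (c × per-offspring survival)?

5

Expected independent young = c × s(c):
  c=2: 2 × 0.772 = 1.544
  c=3: 3 × 0.678 = 2.034
  c=4: 4 × 0.584 = 2.336
  c=5: 5 × 0.490 = 2.450
  c=6: 6 × 0.396 = 2.376
  c=7: 7 × 0.302 = 2.114
  c=8: 8 × 0.208 = 1.664
Maximum at c = 5 (2.450 independent young).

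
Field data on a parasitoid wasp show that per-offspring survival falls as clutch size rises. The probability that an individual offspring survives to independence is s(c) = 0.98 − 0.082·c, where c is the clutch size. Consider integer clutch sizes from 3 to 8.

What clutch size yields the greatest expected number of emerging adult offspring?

6

Expected emerging adult offspring = c × s(c):
  c=3: 3 × 0.734 = 2.202
  c=4: 4 × 0.652 = 2.608
  c=5: 5 × 0.570 = 2.850
  c=6: 6 × 0.488 = 2.928
  c=7: 7 × 0.406 = 2.842
  c=8: 8 × 0.324 = 2.592
Maximum at c = 6 (2.928 emerging adult offspring).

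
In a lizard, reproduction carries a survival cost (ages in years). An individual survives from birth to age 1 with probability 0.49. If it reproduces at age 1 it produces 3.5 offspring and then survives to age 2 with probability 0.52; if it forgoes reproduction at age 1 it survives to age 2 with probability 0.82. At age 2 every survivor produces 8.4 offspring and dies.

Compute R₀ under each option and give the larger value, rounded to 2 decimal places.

breed at age 1: R₀ = 0.49 × (3.5 + 0.52 × 8.4) = 0.49 × 7.8680 = 3.8553
delay to age 2: R₀ = 0.49 × (0.82 × 8.4) = 0.49 × 6.8880 = 3.3751
Higher: breed at age 1 (3.8553).

3.86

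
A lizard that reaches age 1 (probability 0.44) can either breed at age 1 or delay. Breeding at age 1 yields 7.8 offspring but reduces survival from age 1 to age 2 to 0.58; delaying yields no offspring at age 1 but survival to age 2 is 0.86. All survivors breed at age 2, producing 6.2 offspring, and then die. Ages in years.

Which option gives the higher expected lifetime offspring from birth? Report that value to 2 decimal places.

5.01

breed at age 1: R₀ = 0.44 × (7.8 + 0.58 × 6.2) = 0.44 × 11.3960 = 5.0142
delay to age 2: R₀ = 0.44 × (0.86 × 6.2) = 0.44 × 5.3320 = 2.3461
Higher: breed at age 1 (5.0142).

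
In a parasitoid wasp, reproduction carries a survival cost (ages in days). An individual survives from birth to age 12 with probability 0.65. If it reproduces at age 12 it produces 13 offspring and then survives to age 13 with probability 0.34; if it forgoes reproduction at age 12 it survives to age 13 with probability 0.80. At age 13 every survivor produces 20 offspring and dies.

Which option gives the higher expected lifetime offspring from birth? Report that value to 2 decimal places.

breed at age 12: R₀ = 0.65 × (13 + 0.34 × 20) = 0.65 × 19.8000 = 12.8700
delay to age 13: R₀ = 0.65 × (0.80 × 20) = 0.65 × 16.0000 = 10.4000
Higher: breed at age 12 (12.8700).

12.87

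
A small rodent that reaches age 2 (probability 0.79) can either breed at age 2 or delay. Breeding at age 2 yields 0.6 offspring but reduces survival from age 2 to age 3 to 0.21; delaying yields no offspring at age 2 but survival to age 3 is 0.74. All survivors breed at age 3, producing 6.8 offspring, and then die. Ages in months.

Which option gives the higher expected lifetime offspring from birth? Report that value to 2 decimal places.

3.98

breed at age 2: R₀ = 0.79 × (0.6 + 0.21 × 6.8) = 0.79 × 2.0280 = 1.6021
delay to age 3: R₀ = 0.79 × (0.74 × 6.8) = 0.79 × 5.0320 = 3.9753
Higher: delay to age 3 (3.9753).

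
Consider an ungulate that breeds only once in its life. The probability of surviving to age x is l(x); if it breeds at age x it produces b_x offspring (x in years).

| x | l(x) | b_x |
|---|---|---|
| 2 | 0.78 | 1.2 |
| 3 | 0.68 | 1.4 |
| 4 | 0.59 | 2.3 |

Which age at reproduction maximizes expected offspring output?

Expected offspring if breeding at age x = l(x) × b_x:
  age 2: 0.78 × 1.2 = 0.936
  age 3: 0.68 × 1.4 = 0.952
  age 4: 0.59 × 2.3 = 1.357
Maximum at age 4 (1.357).

4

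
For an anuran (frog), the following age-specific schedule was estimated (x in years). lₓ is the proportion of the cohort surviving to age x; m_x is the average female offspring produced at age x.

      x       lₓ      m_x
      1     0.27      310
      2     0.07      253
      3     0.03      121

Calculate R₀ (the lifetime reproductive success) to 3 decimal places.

R₀ = Σ lₓ m_x:
  age 1: 0.27 × 310 = 83.7000
  age 2: 0.07 × 253 = 17.7100
  age 3: 0.03 × 121 = 3.6300
R₀ = 83.7000 + 17.7100 + 3.6300 = 105.0400

105.040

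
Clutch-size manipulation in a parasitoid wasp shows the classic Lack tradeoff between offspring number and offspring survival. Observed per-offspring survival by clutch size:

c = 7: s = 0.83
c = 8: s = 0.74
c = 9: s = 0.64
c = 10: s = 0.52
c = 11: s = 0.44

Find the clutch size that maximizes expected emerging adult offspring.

8

Expected emerging adult offspring = c × s(c):
  c=7: 7 × 0.83 = 5.810
  c=8: 8 × 0.74 = 5.920
  c=9: 9 × 0.64 = 5.760
  c=10: 10 × 0.52 = 5.200
  c=11: 11 × 0.44 = 4.840
Maximum at c = 8 (5.920 emerging adult offspring).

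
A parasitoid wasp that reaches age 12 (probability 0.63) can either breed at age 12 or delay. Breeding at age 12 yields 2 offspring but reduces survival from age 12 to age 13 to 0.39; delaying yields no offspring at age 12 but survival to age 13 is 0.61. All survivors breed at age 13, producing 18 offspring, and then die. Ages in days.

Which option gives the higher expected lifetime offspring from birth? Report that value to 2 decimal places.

6.92

breed at age 12: R₀ = 0.63 × (2 + 0.39 × 18) = 0.63 × 9.0200 = 5.6826
delay to age 13: R₀ = 0.63 × (0.61 × 18) = 0.63 × 10.9800 = 6.9174
Higher: delay to age 13 (6.9174).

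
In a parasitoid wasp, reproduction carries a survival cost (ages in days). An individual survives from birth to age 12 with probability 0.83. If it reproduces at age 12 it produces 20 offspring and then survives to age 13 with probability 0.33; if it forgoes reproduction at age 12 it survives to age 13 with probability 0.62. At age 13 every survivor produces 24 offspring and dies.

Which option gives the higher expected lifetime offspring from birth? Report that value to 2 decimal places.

breed at age 12: R₀ = 0.83 × (20 + 0.33 × 24) = 0.83 × 27.9200 = 23.1736
delay to age 13: R₀ = 0.83 × (0.62 × 24) = 0.83 × 14.8800 = 12.3504
Higher: breed at age 12 (23.1736).

23.17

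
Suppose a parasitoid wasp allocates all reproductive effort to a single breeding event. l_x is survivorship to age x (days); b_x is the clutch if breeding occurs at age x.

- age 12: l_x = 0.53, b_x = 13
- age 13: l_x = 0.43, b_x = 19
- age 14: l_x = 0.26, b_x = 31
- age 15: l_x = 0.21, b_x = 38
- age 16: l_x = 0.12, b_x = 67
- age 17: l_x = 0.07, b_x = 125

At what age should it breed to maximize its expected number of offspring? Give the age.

Expected offspring if breeding at age x = l_x × b_x:
  age 12: 0.53 × 13 = 6.890
  age 13: 0.43 × 19 = 8.170
  age 14: 0.26 × 31 = 8.060
  age 15: 0.21 × 38 = 7.980
  age 16: 0.12 × 67 = 8.040
  age 17: 0.07 × 125 = 8.750
Maximum at age 17 (8.750).

17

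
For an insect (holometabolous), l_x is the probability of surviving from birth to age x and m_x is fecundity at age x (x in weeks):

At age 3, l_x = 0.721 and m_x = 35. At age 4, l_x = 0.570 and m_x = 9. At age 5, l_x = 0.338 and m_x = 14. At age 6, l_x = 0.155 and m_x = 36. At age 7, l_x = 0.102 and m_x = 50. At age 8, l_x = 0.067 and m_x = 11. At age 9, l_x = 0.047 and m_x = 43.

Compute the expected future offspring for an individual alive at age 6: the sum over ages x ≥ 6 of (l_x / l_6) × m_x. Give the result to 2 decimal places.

86.70

l_6 = 0.155. Conditional survival from age 6 to x is l_x / l_6.
  x=6: (0.155/0.155) × 36 = 36.0000
  x=7: (0.102/0.155) × 50 = 32.9032
  x=8: (0.067/0.155) × 11 = 4.7548
  x=9: (0.047/0.155) × 43 = 13.0387
Sum = 36.0000 + 32.9032 + 4.7548 + 13.0387 = 86.6968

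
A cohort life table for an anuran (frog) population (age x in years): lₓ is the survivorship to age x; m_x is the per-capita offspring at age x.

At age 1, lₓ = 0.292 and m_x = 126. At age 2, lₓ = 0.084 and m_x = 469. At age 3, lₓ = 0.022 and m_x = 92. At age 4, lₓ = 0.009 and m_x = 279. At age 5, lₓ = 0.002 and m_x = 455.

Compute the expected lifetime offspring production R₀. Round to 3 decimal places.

R₀ = Σ lₓ m_x:
  age 1: 0.292 × 126 = 36.7920
  age 2: 0.084 × 469 = 39.3960
  age 3: 0.022 × 92 = 2.0240
  age 4: 0.009 × 279 = 2.5110
  age 5: 0.002 × 455 = 0.9100
R₀ = 36.7920 + 39.3960 + 2.0240 + 2.5110 + 0.9100 = 81.6330

81.633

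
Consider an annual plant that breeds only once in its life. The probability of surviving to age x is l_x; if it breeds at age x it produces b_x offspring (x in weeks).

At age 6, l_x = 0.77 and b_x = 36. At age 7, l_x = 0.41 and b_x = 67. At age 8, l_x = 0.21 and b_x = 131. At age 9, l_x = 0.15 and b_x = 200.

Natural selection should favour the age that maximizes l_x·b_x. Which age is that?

9

Expected offspring if breeding at age x = l_x × b_x:
  age 6: 0.77 × 36 = 27.720
  age 7: 0.41 × 67 = 27.470
  age 8: 0.21 × 131 = 27.510
  age 9: 0.15 × 200 = 30.000
Maximum at age 9 (30.000).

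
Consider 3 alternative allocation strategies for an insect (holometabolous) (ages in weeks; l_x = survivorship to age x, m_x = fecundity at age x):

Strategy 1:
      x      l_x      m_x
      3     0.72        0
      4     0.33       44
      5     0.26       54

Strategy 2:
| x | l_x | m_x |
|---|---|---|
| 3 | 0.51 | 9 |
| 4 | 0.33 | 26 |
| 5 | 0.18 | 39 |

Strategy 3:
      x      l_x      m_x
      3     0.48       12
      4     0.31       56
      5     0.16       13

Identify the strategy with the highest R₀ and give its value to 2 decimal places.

28.56

Strategy 1: R₀ = 0.72×0 + 0.33×44 + 0.26×54 = 28.5600
Strategy 2: R₀ = 0.51×9 + 0.33×26 + 0.18×39 = 20.1900
Strategy 3: R₀ = 0.48×12 + 0.31×56 + 0.16×13 = 25.2000
Highest R₀: strategy 1 with 28.5600.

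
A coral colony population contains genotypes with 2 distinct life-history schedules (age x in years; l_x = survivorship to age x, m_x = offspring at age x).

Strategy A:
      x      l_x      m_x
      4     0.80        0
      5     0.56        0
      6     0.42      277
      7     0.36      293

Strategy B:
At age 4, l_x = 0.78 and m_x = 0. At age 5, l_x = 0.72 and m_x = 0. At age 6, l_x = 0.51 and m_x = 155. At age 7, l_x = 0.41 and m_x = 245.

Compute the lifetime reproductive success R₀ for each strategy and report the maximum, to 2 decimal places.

Strategy A: R₀ = 0.80×0 + 0.56×0 + 0.42×277 + 0.36×293 = 221.8200
Strategy B: R₀ = 0.78×0 + 0.72×0 + 0.51×155 + 0.41×245 = 179.5000
Highest R₀: strategy A with 221.8200.

221.82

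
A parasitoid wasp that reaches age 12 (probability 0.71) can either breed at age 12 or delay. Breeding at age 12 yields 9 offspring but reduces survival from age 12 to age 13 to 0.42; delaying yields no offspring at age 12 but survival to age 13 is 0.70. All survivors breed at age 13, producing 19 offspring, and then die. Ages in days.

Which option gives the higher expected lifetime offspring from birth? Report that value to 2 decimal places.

breed at age 12: R₀ = 0.71 × (9 + 0.42 × 19) = 0.71 × 16.9800 = 12.0558
delay to age 13: R₀ = 0.71 × (0.70 × 19) = 0.71 × 13.3000 = 9.4430
Higher: breed at age 12 (12.0558).

12.06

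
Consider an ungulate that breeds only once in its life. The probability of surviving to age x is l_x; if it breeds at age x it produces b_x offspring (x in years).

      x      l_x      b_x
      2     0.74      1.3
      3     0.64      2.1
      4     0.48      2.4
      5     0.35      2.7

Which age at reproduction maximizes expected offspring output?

3

Expected offspring if breeding at age x = l_x × b_x:
  age 2: 0.74 × 1.3 = 0.962
  age 3: 0.64 × 2.1 = 1.344
  age 4: 0.48 × 2.4 = 1.152
  age 5: 0.35 × 2.7 = 0.945
Maximum at age 3 (1.344).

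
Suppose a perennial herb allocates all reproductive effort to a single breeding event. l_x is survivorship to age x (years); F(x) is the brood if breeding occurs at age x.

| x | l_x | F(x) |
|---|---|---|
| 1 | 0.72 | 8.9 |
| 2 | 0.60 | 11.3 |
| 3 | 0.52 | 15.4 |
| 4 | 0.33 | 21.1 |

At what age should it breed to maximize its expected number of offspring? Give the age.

3

Expected offspring if breeding at age x = l_x × F(x):
  age 1: 0.72 × 8.9 = 6.408
  age 2: 0.60 × 11.3 = 6.780
  age 3: 0.52 × 15.4 = 8.008
  age 4: 0.33 × 21.1 = 6.963
Maximum at age 3 (8.008).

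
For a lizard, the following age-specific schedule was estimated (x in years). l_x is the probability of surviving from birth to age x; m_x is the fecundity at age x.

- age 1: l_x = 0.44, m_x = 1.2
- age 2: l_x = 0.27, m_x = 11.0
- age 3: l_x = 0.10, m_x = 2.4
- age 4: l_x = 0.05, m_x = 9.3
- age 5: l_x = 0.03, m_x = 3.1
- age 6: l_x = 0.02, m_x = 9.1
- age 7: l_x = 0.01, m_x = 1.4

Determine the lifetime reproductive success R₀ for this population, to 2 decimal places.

4.49

R₀ = Σ l_x m_x:
  age 1: 0.44 × 1.2 = 0.5280
  age 2: 0.27 × 11.0 = 2.9700
  age 3: 0.10 × 2.4 = 0.2400
  age 4: 0.05 × 9.3 = 0.4650
  age 5: 0.03 × 3.1 = 0.0930
  age 6: 0.02 × 9.1 = 0.1820
  age 7: 0.01 × 1.4 = 0.0140
R₀ = 0.5280 + 2.9700 + 0.2400 + 0.4650 + 0.0930 + 0.1820 + 0.0140 = 4.4920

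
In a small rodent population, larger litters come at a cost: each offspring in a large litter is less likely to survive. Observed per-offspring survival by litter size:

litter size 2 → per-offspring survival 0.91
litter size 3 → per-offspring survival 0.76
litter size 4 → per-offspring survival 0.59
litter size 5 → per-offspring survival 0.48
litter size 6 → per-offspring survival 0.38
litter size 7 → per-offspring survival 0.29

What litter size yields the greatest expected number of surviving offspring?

Expected surviving offspring = c × s(c):
  c=2: 2 × 0.91 = 1.820
  c=3: 3 × 0.76 = 2.280
  c=4: 4 × 0.59 = 2.360
  c=5: 5 × 0.48 = 2.400
  c=6: 6 × 0.38 = 2.280
  c=7: 7 × 0.29 = 2.030
Maximum at c = 5 (2.400 surviving offspring).

5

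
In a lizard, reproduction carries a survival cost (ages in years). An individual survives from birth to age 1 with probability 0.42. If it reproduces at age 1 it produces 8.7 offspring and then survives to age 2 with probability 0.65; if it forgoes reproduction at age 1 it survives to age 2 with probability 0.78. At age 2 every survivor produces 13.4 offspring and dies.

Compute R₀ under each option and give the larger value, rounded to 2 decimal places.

breed at age 1: R₀ = 0.42 × (8.7 + 0.65 × 13.4) = 0.42 × 17.4100 = 7.3122
delay to age 2: R₀ = 0.42 × (0.78 × 13.4) = 0.42 × 10.4520 = 4.3898
Higher: breed at age 1 (7.3122).

7.31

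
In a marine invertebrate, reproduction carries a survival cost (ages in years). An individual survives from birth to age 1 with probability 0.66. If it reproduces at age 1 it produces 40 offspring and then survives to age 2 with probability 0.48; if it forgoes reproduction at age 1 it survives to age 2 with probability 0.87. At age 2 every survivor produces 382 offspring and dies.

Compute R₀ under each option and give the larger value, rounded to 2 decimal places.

219.34

breed at age 1: R₀ = 0.66 × (40 + 0.48 × 382) = 0.66 × 223.3600 = 147.4176
delay to age 2: R₀ = 0.66 × (0.87 × 382) = 0.66 × 332.3400 = 219.3444
Higher: delay to age 2 (219.3444).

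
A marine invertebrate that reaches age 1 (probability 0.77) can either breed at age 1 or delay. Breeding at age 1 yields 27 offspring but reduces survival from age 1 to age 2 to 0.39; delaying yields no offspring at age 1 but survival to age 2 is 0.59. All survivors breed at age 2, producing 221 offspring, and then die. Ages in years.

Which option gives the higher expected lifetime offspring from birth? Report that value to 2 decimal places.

breed at age 1: R₀ = 0.77 × (27 + 0.39 × 221) = 0.77 × 113.1900 = 87.1563
delay to age 2: R₀ = 0.77 × (0.59 × 221) = 0.77 × 130.3900 = 100.4003
Higher: delay to age 2 (100.4003).

100.40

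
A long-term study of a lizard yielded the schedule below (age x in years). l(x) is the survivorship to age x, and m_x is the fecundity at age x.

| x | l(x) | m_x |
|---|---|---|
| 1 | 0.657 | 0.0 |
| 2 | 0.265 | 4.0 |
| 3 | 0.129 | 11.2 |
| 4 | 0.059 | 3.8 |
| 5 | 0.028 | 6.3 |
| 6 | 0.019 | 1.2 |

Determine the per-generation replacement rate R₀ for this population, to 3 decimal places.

R₀ = Σ l(x) m_x:
  age 1: 0.657 × 0.0 = 0.0000
  age 2: 0.265 × 4.0 = 1.0600
  age 3: 0.129 × 11.2 = 1.4448
  age 4: 0.059 × 3.8 = 0.2242
  age 5: 0.028 × 6.3 = 0.1764
  age 6: 0.019 × 1.2 = 0.0228
R₀ = 0.0000 + 1.0600 + 1.4448 + 0.2242 + 0.1764 + 0.0228 = 2.9282

2.928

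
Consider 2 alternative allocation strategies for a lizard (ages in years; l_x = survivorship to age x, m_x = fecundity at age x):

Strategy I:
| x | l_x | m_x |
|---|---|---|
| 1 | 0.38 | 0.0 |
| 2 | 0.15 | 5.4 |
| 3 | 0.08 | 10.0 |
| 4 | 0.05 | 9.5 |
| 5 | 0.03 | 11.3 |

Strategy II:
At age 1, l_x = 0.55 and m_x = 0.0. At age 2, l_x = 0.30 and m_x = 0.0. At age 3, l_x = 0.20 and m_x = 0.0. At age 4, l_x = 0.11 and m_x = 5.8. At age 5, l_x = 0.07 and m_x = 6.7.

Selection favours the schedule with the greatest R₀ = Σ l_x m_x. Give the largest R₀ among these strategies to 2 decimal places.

Strategy I: R₀ = 0.38×0.0 + 0.15×5.4 + 0.08×10.0 + 0.05×9.5 + 0.03×11.3 = 2.4240
Strategy II: R₀ = 0.55×0.0 + 0.30×0.0 + 0.20×0.0 + 0.11×5.8 + 0.07×6.7 = 1.1070
Highest R₀: strategy I with 2.4240.

2.42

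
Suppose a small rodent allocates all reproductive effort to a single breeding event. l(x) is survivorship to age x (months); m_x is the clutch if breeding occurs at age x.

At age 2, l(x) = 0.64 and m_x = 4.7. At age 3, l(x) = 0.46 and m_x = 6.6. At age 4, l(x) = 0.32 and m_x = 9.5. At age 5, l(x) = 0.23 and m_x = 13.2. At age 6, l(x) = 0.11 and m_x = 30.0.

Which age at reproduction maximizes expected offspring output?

Expected offspring if breeding at age x = l(x) × m_x:
  age 2: 0.64 × 4.7 = 3.008
  age 3: 0.46 × 6.6 = 3.036
  age 4: 0.32 × 9.5 = 3.040
  age 5: 0.23 × 13.2 = 3.036
  age 6: 0.11 × 30.0 = 3.300
Maximum at age 6 (3.300).

6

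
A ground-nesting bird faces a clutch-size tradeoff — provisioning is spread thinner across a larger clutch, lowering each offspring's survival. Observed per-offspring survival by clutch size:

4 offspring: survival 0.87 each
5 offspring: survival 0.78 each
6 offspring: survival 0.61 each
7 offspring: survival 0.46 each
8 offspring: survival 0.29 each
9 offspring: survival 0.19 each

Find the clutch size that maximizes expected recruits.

Expected recruits = c × s(c):
  c=4: 4 × 0.87 = 3.480
  c=5: 5 × 0.78 = 3.900
  c=6: 6 × 0.61 = 3.660
  c=7: 7 × 0.46 = 3.220
  c=8: 8 × 0.29 = 2.320
  c=9: 9 × 0.19 = 1.710
Maximum at c = 5 (3.900 recruits).

5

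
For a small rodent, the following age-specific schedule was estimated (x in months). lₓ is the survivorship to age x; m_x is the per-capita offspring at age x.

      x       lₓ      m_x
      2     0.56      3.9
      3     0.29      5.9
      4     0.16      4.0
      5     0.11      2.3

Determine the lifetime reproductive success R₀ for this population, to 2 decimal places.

R₀ = Σ lₓ m_x:
  age 2: 0.56 × 3.9 = 2.1840
  age 3: 0.29 × 5.9 = 1.7110
  age 4: 0.16 × 4.0 = 0.6400
  age 5: 0.11 × 2.3 = 0.2530
R₀ = 2.1840 + 1.7110 + 0.6400 + 0.2530 = 4.7880

4.79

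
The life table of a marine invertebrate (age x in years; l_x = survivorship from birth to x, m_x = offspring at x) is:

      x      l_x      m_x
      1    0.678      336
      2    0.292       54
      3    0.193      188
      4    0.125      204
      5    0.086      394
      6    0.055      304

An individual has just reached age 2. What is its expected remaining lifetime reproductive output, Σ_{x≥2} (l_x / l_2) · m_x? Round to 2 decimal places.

438.89

l_2 = 0.292. Conditional survival from age 2 to x is l_x / l_2.
  x=2: (0.292/0.292) × 54 = 54.0000
  x=3: (0.193/0.292) × 188 = 124.2603
  x=4: (0.125/0.292) × 204 = 87.3288
  x=5: (0.086/0.292) × 394 = 116.0411
  x=6: (0.055/0.292) × 304 = 57.2603
Sum = 54.0000 + 124.2603 + 87.3288 + 116.0411 + 57.2603 = 438.8904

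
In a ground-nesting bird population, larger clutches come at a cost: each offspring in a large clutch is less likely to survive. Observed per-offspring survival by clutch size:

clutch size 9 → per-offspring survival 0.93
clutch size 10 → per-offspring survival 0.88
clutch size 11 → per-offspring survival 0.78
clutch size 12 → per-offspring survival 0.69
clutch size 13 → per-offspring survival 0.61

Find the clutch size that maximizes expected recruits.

Expected recruits = c × s(c):
  c=9: 9 × 0.93 = 8.370
  c=10: 10 × 0.88 = 8.800
  c=11: 11 × 0.78 = 8.580
  c=12: 12 × 0.69 = 8.280
  c=13: 13 × 0.61 = 7.930
Maximum at c = 10 (8.800 recruits).

10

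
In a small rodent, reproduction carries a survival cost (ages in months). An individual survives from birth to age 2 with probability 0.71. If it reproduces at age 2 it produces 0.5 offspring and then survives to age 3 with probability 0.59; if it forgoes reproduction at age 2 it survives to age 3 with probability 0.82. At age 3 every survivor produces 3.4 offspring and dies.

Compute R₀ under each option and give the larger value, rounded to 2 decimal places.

breed at age 2: R₀ = 0.71 × (0.5 + 0.59 × 3.4) = 0.71 × 2.5060 = 1.7793
delay to age 3: R₀ = 0.71 × (0.82 × 3.4) = 0.71 × 2.7880 = 1.9795
Higher: delay to age 3 (1.9795).

1.98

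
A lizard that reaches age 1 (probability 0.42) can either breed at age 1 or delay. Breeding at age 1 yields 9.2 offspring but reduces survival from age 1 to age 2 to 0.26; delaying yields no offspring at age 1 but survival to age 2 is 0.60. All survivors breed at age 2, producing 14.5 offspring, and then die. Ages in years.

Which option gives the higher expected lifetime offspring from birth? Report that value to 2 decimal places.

breed at age 1: R₀ = 0.42 × (9.2 + 0.26 × 14.5) = 0.42 × 12.9700 = 5.4474
delay to age 2: R₀ = 0.42 × (0.60 × 14.5) = 0.42 × 8.7000 = 3.6540
Higher: breed at age 1 (5.4474).

5.45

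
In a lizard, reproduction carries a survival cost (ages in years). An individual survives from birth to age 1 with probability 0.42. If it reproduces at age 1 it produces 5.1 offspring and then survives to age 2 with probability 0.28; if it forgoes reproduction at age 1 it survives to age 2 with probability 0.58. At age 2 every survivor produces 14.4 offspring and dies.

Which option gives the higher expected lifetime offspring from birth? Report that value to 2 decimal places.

breed at age 1: R₀ = 0.42 × (5.1 + 0.28 × 14.4) = 0.42 × 9.1320 = 3.8354
delay to age 2: R₀ = 0.42 × (0.58 × 14.4) = 0.42 × 8.3520 = 3.5078
Higher: breed at age 1 (3.8354).

3.84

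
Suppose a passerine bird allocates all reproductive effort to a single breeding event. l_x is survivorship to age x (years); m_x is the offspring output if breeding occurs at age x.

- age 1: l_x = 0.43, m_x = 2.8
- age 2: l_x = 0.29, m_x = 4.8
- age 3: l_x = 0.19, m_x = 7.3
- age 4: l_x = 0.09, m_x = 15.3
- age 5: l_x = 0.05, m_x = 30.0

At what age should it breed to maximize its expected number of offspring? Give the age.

Expected offspring if breeding at age x = l_x × m_x:
  age 1: 0.43 × 2.8 = 1.204
  age 2: 0.29 × 4.8 = 1.392
  age 3: 0.19 × 7.3 = 1.387
  age 4: 0.09 × 15.3 = 1.377
  age 5: 0.05 × 30.0 = 1.500
Maximum at age 5 (1.500).

5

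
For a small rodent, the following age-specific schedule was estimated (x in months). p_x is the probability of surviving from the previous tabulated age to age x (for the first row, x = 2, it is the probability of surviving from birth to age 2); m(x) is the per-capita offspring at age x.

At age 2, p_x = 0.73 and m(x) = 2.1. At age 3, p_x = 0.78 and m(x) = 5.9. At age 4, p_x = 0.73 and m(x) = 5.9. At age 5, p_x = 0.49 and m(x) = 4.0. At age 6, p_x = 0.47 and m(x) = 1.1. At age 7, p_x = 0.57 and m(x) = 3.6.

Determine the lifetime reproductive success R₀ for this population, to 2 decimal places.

Survivorship from birth: l_x = p_2·p_3·…·p_x.
  l_2 = 0.73000
  l_3 = 0.56940
  l_4 = 0.41566
  l_5 = 0.20367
  l_6 = 0.09573
  l_7 = 0.05456
R₀ = Σ l_x m(x):
  age 2: 0.73000 × 2.1 = 1.5330
  age 3: 0.56940 × 5.9 = 3.3595
  age 4: 0.41566 × 5.9 = 2.4524
  age 5: 0.20367 × 4.0 = 0.8147
  age 6: 0.09573 × 1.1 = 0.1053
  age 7: 0.05456 × 3.6 = 0.1964
R₀ = 1.5330 + 3.3595 + 2.4524 + 0.8147 + 0.1053 + 0.1964 = 8.4613

8.46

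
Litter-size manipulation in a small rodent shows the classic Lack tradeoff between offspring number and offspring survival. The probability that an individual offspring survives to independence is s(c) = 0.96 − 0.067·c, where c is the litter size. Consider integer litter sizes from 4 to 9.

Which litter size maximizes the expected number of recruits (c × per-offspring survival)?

Expected recruits = c × s(c):
  c=4: 4 × 0.692 = 2.768
  c=5: 5 × 0.625 = 3.125
  c=6: 6 × 0.558 = 3.348
  c=7: 7 × 0.491 = 3.437
  c=8: 8 × 0.424 = 3.392
  c=9: 9 × 0.357 = 3.213
Maximum at c = 7 (3.437 recruits).

7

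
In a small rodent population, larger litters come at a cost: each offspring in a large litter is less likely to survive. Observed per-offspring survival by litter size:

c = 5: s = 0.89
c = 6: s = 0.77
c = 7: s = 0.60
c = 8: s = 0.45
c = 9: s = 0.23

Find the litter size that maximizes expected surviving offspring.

6

Expected surviving offspring = c × s(c):
  c=5: 5 × 0.89 = 4.450
  c=6: 6 × 0.77 = 4.620
  c=7: 7 × 0.60 = 4.200
  c=8: 8 × 0.45 = 3.600
  c=9: 9 × 0.23 = 2.070
Maximum at c = 6 (4.620 surviving offspring).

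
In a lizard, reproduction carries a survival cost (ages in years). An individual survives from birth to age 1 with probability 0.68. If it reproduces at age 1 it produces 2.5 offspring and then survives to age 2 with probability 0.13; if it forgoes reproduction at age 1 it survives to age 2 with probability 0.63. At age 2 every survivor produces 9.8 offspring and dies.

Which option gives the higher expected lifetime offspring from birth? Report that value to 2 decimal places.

breed at age 1: R₀ = 0.68 × (2.5 + 0.13 × 9.8) = 0.68 × 3.7740 = 2.5663
delay to age 2: R₀ = 0.68 × (0.63 × 9.8) = 0.68 × 6.1740 = 4.1983
Higher: delay to age 2 (4.1983).

4.20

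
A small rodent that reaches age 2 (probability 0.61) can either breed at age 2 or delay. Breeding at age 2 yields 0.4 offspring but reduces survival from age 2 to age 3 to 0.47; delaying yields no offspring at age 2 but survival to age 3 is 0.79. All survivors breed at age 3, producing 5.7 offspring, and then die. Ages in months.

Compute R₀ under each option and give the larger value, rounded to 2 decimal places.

breed at age 2: R₀ = 0.61 × (0.4 + 0.47 × 5.7) = 0.61 × 3.0790 = 1.8782
delay to age 3: R₀ = 0.61 × (0.79 × 5.7) = 0.61 × 4.5030 = 2.7468
Higher: delay to age 3 (2.7468).

2.75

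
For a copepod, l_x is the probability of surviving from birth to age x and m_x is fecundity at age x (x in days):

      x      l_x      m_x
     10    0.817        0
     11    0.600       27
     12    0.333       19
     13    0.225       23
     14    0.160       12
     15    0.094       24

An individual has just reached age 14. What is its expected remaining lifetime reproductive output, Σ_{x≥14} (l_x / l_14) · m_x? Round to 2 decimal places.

l_14 = 0.160. Conditional survival from age 14 to x is l_x / l_14.
  x=14: (0.160/0.160) × 12 = 12.0000
  x=15: (0.094/0.160) × 24 = 14.1000
Sum = 12.0000 + 14.1000 = 26.1000

26.10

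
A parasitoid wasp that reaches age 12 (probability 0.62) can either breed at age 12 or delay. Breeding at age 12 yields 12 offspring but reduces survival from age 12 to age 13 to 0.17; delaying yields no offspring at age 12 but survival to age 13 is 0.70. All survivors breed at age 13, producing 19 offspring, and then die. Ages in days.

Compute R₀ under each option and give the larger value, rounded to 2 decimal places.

breed at age 12: R₀ = 0.62 × (12 + 0.17 × 19) = 0.62 × 15.2300 = 9.4426
delay to age 13: R₀ = 0.62 × (0.70 × 19) = 0.62 × 13.3000 = 8.2460
Higher: breed at age 12 (9.4426).

9.44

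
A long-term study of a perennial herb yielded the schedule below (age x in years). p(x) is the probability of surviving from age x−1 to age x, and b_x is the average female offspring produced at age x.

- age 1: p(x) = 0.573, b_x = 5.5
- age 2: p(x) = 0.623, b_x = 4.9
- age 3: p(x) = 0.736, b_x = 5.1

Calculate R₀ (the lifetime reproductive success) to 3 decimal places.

Survivorship from birth: l_x = p_1·p_2·…·p_x.
  l_1 = 0.57300
  l_2 = 0.35698
  l_3 = 0.26274
R₀ = Σ l_x b_x:
  age 1: 0.57300 × 5.5 = 3.1515
  age 2: 0.35698 × 4.9 = 1.7492
  age 3: 0.26274 × 5.1 = 1.3400
R₀ = 3.1515 + 1.7492 + 1.3400 = 6.2407

6.241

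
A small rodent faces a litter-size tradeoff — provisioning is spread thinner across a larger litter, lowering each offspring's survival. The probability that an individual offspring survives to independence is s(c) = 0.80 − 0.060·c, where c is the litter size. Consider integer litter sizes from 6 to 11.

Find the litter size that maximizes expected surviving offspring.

Expected surviving offspring = c × s(c):
  c=6: 6 × 0.440 = 2.640
  c=7: 7 × 0.380 = 2.660
  c=8: 8 × 0.320 = 2.560
  c=9: 9 × 0.260 = 2.340
  c=10: 10 × 0.200 = 2.000
  c=11: 11 × 0.140 = 1.540
Maximum at c = 7 (2.660 surviving offspring).

7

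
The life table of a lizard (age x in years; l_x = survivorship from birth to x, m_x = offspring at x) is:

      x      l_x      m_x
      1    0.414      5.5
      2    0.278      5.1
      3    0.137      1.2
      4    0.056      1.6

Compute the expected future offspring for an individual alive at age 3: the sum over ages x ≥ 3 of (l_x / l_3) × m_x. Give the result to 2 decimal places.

l_3 = 0.137. Conditional survival from age 3 to x is l_x / l_3.
  x=3: (0.137/0.137) × 1.2 = 1.2000
  x=4: (0.056/0.137) × 1.6 = 0.6540
Sum = 1.2000 + 0.6540 = 1.8540

1.85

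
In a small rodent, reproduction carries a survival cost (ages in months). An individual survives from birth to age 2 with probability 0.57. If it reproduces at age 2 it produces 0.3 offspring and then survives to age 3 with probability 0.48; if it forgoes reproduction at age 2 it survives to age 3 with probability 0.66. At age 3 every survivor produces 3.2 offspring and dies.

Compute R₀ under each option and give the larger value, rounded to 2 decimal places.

breed at age 2: R₀ = 0.57 × (0.3 + 0.48 × 3.2) = 0.57 × 1.8360 = 1.0465
delay to age 3: R₀ = 0.57 × (0.66 × 3.2) = 0.57 × 2.1120 = 1.2038
Higher: delay to age 3 (1.2038).

1.20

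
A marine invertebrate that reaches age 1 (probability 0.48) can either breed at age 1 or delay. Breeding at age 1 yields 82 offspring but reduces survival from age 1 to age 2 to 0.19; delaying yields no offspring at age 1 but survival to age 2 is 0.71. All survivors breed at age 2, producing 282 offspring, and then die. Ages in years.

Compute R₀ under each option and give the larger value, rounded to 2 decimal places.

breed at age 1: R₀ = 0.48 × (82 + 0.19 × 282) = 0.48 × 135.5800 = 65.0784
delay to age 2: R₀ = 0.48 × (0.71 × 282) = 0.48 × 200.2200 = 96.1056
Higher: delay to age 2 (96.1056).

96.11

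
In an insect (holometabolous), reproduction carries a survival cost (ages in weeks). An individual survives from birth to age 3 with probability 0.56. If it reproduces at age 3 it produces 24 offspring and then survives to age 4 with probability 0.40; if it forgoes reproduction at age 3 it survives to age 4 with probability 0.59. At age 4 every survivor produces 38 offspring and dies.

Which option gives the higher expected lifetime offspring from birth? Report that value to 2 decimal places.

21.95

breed at age 3: R₀ = 0.56 × (24 + 0.40 × 38) = 0.56 × 39.2000 = 21.9520
delay to age 4: R₀ = 0.56 × (0.59 × 38) = 0.56 × 22.4200 = 12.5552
Higher: breed at age 3 (21.9520).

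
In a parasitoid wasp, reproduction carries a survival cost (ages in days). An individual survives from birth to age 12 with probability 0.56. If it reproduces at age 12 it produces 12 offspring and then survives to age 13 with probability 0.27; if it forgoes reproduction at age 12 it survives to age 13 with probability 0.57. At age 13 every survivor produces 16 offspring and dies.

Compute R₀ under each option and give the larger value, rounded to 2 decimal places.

breed at age 12: R₀ = 0.56 × (12 + 0.27 × 16) = 0.56 × 16.3200 = 9.1392
delay to age 13: R₀ = 0.56 × (0.57 × 16) = 0.56 × 9.1200 = 5.1072
Higher: breed at age 12 (9.1392).

9.14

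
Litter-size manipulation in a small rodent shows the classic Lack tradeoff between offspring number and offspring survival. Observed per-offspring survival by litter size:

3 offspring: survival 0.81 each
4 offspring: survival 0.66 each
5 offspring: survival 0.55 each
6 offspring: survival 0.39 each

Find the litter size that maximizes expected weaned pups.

5

Expected weaned pups = c × s(c):
  c=3: 3 × 0.81 = 2.430
  c=4: 4 × 0.66 = 2.640
  c=5: 5 × 0.55 = 2.750
  c=6: 6 × 0.39 = 2.340
Maximum at c = 5 (2.750 weaned pups).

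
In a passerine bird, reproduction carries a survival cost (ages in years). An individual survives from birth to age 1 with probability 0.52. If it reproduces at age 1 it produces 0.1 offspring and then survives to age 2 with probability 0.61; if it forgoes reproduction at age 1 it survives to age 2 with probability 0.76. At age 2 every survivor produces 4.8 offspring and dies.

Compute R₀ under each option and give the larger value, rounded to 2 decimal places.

1.90

breed at age 1: R₀ = 0.52 × (0.1 + 0.61 × 4.8) = 0.52 × 3.0280 = 1.5746
delay to age 2: R₀ = 0.52 × (0.76 × 4.8) = 0.52 × 3.6480 = 1.8970
Higher: delay to age 2 (1.8970).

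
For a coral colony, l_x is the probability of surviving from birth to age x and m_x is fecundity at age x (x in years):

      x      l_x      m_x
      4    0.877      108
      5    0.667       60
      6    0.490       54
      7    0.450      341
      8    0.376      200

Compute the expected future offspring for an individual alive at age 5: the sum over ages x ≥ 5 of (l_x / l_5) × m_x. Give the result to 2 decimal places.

l_5 = 0.667. Conditional survival from age 5 to x is l_x / l_5.
  x=5: (0.667/0.667) × 60 = 60.0000
  x=6: (0.490/0.667) × 54 = 39.6702
  x=7: (0.450/0.667) × 341 = 230.0600
  x=8: (0.376/0.667) × 200 = 112.7436
Sum = 60.0000 + 39.6702 + 230.0600 + 112.7436 = 442.4738

442.47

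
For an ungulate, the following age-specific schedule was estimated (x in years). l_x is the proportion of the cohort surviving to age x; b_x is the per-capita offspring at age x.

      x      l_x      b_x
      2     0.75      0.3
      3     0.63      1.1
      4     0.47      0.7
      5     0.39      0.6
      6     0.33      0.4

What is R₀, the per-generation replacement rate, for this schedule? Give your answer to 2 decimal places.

R₀ = Σ l_x b_x:
  age 2: 0.75 × 0.3 = 0.2250
  age 3: 0.63 × 1.1 = 0.6930
  age 4: 0.47 × 0.7 = 0.3290
  age 5: 0.39 × 0.6 = 0.2340
  age 6: 0.33 × 0.4 = 0.1320
R₀ = 0.2250 + 0.6930 + 0.3290 + 0.2340 + 0.1320 = 1.6130

1.61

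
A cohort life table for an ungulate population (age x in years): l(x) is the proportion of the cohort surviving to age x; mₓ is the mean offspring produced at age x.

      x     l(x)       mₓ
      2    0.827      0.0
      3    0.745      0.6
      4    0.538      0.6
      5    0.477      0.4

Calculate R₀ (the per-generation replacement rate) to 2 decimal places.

R₀ = Σ l(x) mₓ:
  age 2: 0.827 × 0.0 = 0.0000
  age 3: 0.745 × 0.6 = 0.4470
  age 4: 0.538 × 0.6 = 0.3228
  age 5: 0.477 × 0.4 = 0.1908
R₀ = 0.0000 + 0.4470 + 0.3228 + 0.1908 = 0.9606

0.96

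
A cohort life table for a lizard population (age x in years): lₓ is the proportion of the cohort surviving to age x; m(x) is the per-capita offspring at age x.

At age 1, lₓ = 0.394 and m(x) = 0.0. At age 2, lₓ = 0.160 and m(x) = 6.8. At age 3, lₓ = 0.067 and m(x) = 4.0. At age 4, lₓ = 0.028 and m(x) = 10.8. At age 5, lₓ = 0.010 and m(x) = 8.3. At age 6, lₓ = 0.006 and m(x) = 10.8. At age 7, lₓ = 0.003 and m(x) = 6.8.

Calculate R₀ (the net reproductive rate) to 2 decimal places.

R₀ = Σ lₓ m(x):
  age 1: 0.394 × 0.0 = 0.0000
  age 2: 0.160 × 6.8 = 1.0880
  age 3: 0.067 × 4.0 = 0.2680
  age 4: 0.028 × 10.8 = 0.3024
  age 5: 0.010 × 8.3 = 0.0830
  age 6: 0.006 × 10.8 = 0.0648
  age 7: 0.003 × 6.8 = 0.0204
R₀ = 0.0000 + 1.0880 + 0.2680 + 0.3024 + 0.0830 + 0.0648 + 0.0204 = 1.8266

1.83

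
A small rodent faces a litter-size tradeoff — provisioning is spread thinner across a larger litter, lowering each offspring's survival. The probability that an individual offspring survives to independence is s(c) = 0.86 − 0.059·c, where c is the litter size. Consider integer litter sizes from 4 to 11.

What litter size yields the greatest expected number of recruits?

Expected recruits = c × s(c):
  c=4: 4 × 0.624 = 2.496
  c=5: 5 × 0.565 = 2.825
  c=6: 6 × 0.506 = 3.036
  c=7: 7 × 0.447 = 3.129
  c=8: 8 × 0.388 = 3.104
  c=9: 9 × 0.329 = 2.961
  c=10: 10 × 0.270 = 2.700
  c=11: 11 × 0.211 = 2.321
Maximum at c = 7 (3.129 recruits).

7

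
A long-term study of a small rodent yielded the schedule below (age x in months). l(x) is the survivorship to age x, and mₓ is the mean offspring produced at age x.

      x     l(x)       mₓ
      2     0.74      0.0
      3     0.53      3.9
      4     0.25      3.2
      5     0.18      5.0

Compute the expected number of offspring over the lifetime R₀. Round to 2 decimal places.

R₀ = Σ l(x) mₓ:
  age 2: 0.74 × 0.0 = 0.0000
  age 3: 0.53 × 3.9 = 2.0670
  age 4: 0.25 × 3.2 = 0.8000
  age 5: 0.18 × 5.0 = 0.9000
R₀ = 0.0000 + 2.0670 + 0.8000 + 0.9000 = 3.7670

3.77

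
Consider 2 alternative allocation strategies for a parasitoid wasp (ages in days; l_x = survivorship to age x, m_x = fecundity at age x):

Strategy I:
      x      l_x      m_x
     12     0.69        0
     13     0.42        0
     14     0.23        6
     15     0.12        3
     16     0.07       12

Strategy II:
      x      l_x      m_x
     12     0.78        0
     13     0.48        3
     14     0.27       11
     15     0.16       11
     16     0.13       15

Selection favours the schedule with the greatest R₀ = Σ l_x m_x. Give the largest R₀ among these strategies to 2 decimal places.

8.12

Strategy I: R₀ = 0.69×0 + 0.42×0 + 0.23×6 + 0.12×3 + 0.07×12 = 2.5800
Strategy II: R₀ = 0.78×0 + 0.48×3 + 0.27×11 + 0.16×11 + 0.13×15 = 8.1200
Highest R₀: strategy II with 8.1200.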